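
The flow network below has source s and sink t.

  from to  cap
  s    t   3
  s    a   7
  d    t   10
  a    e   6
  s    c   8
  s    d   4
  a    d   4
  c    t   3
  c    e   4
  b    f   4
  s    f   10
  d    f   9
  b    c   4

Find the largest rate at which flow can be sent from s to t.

Augment s→t: bottleneck 3, flow now 3.
Augment s→c→t: bottleneck 3, flow now 6.
Augment s→d→t: bottleneck 4, flow now 10.
Augment s→a→d→t: bottleneck 4, flow now 14.
No augmenting path remains; maximum flow = 14.
In the residual graph, reachable from s: {s, a, c, e, f}.
Min-cut edges: s→d (4), s→t (3), a→d (4), c→t (3); capacity 4 + 3 + 4 + 3 = 14.
This cut is saturated, so no flow can exceed 14.

14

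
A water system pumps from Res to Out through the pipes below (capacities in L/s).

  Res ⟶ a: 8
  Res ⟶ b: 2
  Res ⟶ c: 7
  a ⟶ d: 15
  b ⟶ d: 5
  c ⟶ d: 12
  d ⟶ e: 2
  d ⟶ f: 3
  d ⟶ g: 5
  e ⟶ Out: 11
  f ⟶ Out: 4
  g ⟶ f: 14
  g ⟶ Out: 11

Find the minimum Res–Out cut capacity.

Augment Res→a→d→e→Out: bottleneck 2, flow now 2.
Augment Res→a→d→f→Out: bottleneck 3, flow now 5.
Augment Res→a→d→g→Out: bottleneck 3, flow now 8.
Augment Res→b→d→g→Out: bottleneck 2, flow now 10.
No augmenting path remains; maximum flow = 10.
By max-flow min-cut, the minimum cut capacity equals the max flow.
In the residual graph, reachable from Res: {Res, a, b, c, d}.
Min-cut edges: d→e (2), d→f (3), d→g (5); capacity 2 + 3 + 5 = 10.

10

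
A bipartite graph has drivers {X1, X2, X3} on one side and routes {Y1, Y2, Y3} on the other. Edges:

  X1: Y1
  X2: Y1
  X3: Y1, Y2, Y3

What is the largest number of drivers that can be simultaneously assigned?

2

Unit-capacity flow: source→left, listed edges, right→sink; max matching = max flow.
Augmenting path X1→Y1 (+1); matched 1.
Augmenting path X3→Y2 (+1); matched 2.
No augmenting path remains; maximum matching = 2.
König certificate: {X3, Y1} is a vertex cover of size 2 (every listed pair touches it), so no matching can be larger.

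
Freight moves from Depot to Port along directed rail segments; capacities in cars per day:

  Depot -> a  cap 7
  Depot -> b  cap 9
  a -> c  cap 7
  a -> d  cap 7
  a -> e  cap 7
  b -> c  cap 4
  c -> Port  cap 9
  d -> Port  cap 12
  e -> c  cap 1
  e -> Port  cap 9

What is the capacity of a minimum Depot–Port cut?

11

Augment Depot→a→c→Port: bottleneck 7, flow now 7.
Augment Depot→b→c→Port: bottleneck 2, flow now 9.
Augment Depot→b→c→a→d→Port: bottleneck 2, flow now 11. (uses reverse residual edge)
No augmenting path remains; maximum flow = 11.
By max-flow min-cut, the minimum cut capacity equals the max flow.
In the residual graph, reachable from Depot: {Depot, b}.
Min-cut edges: Depot→a (7), b→c (4); capacity 7 + 4 = 11.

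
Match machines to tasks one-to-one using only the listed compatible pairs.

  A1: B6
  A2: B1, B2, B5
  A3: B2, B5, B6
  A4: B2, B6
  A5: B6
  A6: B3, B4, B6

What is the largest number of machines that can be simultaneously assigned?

5

Unit-capacity flow: source→left, listed edges, right→sink; max matching = max flow.
Augmenting path A1→B6 (+1); matched 1.
Augmenting path A2→B1 (+1); matched 2.
Augmenting path A3→B2 (+1); matched 3.
Augmenting path A6→B3 (+1); matched 4.
Augmenting path A4→B2→A3→B5 (+1); matched 5.
No augmenting path remains; maximum matching = 5.
König certificate: {A2, A3, A4, A6, B6} is a vertex cover of size 5 (every listed pair touches it), so no matching can be larger.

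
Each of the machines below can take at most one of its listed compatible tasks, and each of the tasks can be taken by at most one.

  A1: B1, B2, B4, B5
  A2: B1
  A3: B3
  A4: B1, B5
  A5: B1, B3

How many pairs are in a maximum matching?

Unit-capacity flow: source→left, listed edges, right→sink; max matching = max flow.
Augmenting path A1→B1 (+1); matched 1.
Augmenting path A3→B3 (+1); matched 2.
Augmenting path A4→B5 (+1); matched 3.
Augmenting path A2→B1→A1→B2 (+1); matched 4.
No augmenting path remains; maximum matching = 4.
König certificate: {A1, A4, B1, B3} is a vertex cover of size 4 (every listed pair touches it), so no matching can be larger.

4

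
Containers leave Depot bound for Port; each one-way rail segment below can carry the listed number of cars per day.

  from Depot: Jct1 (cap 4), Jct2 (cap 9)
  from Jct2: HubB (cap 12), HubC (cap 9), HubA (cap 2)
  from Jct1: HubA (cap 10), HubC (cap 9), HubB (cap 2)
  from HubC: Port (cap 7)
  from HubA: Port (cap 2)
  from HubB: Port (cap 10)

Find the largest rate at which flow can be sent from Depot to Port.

13

Augment Depot→Jct2→HubC→Port: bottleneck 7, flow now 7.
Augment Depot→Jct2→HubA→Port: bottleneck 2, flow now 9.
Augment Depot→Jct1→HubB→Port: bottleneck 2, flow now 11.
Augment Depot→Jct1→HubC→Jct2→HubB→Port: bottleneck 2, flow now 13. (uses reverse residual edge)
No augmenting path remains; maximum flow = 13.
In the residual graph, reachable from Depot: {Depot}.
Min-cut edges: Depot→Jct2 (9), Depot→Jct1 (4); capacity 9 + 4 = 13.
This cut is saturated, so no flow can exceed 13.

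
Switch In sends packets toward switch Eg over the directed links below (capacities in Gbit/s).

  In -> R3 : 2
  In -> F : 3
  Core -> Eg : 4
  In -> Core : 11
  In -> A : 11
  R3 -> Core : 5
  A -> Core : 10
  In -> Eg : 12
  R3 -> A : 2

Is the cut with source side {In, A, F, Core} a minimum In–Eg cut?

Given cut capacity: 2 + 12 + 4 = 18.
Augment In→Eg: bottleneck 12, flow now 12.
Augment In→Core→Eg: bottleneck 4, flow now 16.
No augmenting path remains; maximum flow = 16.
In the residual graph, reachable from In: {In, A, R3, F, Core}.
Min-cut edges: In→Eg (12), Core→Eg (4); capacity 12 + 4 = 16.
Cut capacity 18 exceeds the max flow 16, so it is not minimum.

No — its capacity is 18, but the minimum cut has capacity 16.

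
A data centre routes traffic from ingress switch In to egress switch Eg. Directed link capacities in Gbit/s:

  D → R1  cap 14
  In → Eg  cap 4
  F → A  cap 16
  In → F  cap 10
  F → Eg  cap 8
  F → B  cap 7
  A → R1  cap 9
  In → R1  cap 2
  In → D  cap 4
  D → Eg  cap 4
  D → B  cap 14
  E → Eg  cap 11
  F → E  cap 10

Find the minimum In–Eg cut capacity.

18

Augment In→Eg: bottleneck 4, flow now 4.
Augment In→D→Eg: bottleneck 4, flow now 8.
Augment In→F→Eg: bottleneck 8, flow now 16.
Augment In→F→E→Eg: bottleneck 2, flow now 18.
No augmenting path remains; maximum flow = 18.
By max-flow min-cut, the minimum cut capacity equals the max flow.
In the residual graph, reachable from In: {In, R1}.
Min-cut edges: In→D (4), In→F (10), In→Eg (4); capacity 4 + 10 + 4 = 18.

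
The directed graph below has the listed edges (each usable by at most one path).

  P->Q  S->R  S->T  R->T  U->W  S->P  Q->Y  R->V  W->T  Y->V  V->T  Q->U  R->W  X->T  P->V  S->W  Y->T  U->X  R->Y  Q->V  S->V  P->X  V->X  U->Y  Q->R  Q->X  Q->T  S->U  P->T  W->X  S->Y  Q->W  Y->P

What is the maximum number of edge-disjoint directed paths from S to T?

Assign every edge capacity 1; by Menger, the answer equals the max flow.
Path S→T (+1); total 1.
Path S→P→T (+1); total 2.
Path S→R→T (+1); total 3.
Path S→V→T (+1); total 4.
Path S→W→T (+1); total 5.
Path S→Y→T (+1); total 6.
Path S→U→X→T (+1); total 7.
No residual S→T path; max flow = 7.
Certifying cut of size 7: {S→P, S→R, S→T, S→U, S→V, S→W, S→Y}.

7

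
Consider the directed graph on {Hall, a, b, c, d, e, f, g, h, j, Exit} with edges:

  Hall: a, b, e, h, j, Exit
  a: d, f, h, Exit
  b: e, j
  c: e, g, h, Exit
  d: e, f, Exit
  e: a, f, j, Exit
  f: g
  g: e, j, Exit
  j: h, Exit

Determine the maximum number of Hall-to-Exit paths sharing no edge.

Assign every edge capacity 1; by Menger, the answer equals the max flow.
Path Hall→Exit (+1); total 1.
Path Hall→a→Exit (+1); total 2.
Path Hall→e→Exit (+1); total 3.
Path Hall→j→Exit (+1); total 4.
Path Hall→b→e→a→d→Exit (+1); total 5.
No residual Hall→Exit path; max flow = 5.
Certifying cut of size 5: {Hall→Exit, Hall→a, Hall→b, Hall→e, Hall→j}.

5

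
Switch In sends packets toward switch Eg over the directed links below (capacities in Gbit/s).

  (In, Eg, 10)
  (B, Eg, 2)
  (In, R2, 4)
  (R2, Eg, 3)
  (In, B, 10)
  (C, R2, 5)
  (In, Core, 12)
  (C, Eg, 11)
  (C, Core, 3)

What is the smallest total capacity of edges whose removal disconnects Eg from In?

15

Augment In→Eg: bottleneck 10, flow now 10.
Augment In→R2→Eg: bottleneck 3, flow now 13.
Augment In→B→Eg: bottleneck 2, flow now 15.
No augmenting path remains; maximum flow = 15.
By max-flow min-cut, the minimum cut capacity equals the max flow.
In the residual graph, reachable from In: {In, Core, R2, B}.
Min-cut edges: In→Eg (10), R2→Eg (3), B→Eg (2); capacity 10 + 3 + 2 = 15.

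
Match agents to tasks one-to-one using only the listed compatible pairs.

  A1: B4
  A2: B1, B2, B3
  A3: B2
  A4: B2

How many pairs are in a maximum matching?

Unit-capacity flow: source→left, listed edges, right→sink; max matching = max flow.
Augmenting path A1→B4 (+1); matched 1.
Augmenting path A2→B1 (+1); matched 2.
Augmenting path A3→B2 (+1); matched 3.
No augmenting path remains; maximum matching = 3.
König certificate: {A1, A2, B2} is a vertex cover of size 3 (every listed pair touches it), so no matching can be larger.

3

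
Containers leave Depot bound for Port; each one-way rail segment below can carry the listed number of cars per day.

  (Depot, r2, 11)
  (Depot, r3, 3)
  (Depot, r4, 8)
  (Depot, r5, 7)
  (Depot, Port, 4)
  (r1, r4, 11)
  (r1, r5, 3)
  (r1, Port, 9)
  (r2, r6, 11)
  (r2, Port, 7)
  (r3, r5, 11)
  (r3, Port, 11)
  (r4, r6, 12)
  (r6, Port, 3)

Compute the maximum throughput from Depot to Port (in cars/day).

17

Augment Depot→Port: bottleneck 4, flow now 4.
Augment Depot→r2→Port: bottleneck 7, flow now 11.
Augment Depot→r3→Port: bottleneck 3, flow now 14.
Augment Depot→r2→r6→Port: bottleneck 3, flow now 17.
No augmenting path remains; maximum flow = 17.
In the residual graph, reachable from Depot: {Depot, r2, r4, r5, r6}.
Min-cut edges: Depot→r3 (3), Depot→Port (4), r2→Port (7), r6→Port (3); capacity 3 + 4 + 7 + 3 = 17.
This cut is saturated, so no flow can exceed 17.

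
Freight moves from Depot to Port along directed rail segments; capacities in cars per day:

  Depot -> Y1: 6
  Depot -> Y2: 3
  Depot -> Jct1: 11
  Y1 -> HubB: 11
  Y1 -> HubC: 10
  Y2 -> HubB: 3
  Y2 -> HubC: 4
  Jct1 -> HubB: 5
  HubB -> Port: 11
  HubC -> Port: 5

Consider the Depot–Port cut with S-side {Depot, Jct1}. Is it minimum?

Yes — it is a minimum cut (capacity 14).

Given cut capacity: 6 + 3 + 5 = 14.
Augment Depot→Y1→HubB→Port: bottleneck 6, flow now 6.
Augment Depot→Y2→HubB→Port: bottleneck 3, flow now 9.
Augment Depot→Jct1→HubB→Port: bottleneck 2, flow now 11.
Augment Depot→Jct1→HubB→Y1→HubC→Port: bottleneck 3, flow now 14. (uses reverse residual edge)
No augmenting path remains; maximum flow = 14.
Cut capacity 14 equals the max flow, so it is a minimum cut.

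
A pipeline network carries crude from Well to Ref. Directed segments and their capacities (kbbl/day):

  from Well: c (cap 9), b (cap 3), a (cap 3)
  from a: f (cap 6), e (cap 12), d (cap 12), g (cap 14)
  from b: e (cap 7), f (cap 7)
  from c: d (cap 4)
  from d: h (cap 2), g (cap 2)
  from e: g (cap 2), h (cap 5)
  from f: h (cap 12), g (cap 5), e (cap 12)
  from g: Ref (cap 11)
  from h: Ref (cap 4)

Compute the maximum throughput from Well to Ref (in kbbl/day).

10

Augment Well→a→g→Ref: bottleneck 3, flow now 3.
Augment Well→b→e→g→Ref: bottleneck 2, flow now 5.
Augment Well→b→e→h→Ref: bottleneck 1, flow now 6.
Augment Well→c→d→g→Ref: bottleneck 2, flow now 8.
Augment Well→c→d→h→Ref: bottleneck 2, flow now 10.
No augmenting path remains; maximum flow = 10.
In the residual graph, reachable from Well: {Well, c}.
Min-cut edges: Well→a (3), Well→b (3), c→d (4); capacity 3 + 3 + 4 = 10.
This cut is saturated, so no flow can exceed 10.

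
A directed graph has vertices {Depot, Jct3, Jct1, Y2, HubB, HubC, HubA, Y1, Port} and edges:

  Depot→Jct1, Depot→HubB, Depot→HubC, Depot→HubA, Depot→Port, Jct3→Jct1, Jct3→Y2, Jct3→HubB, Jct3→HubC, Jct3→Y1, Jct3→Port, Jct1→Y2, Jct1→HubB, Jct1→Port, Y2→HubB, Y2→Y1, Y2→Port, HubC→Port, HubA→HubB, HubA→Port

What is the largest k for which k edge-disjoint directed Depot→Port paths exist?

4

Assign every edge capacity 1; by Menger, the answer equals the max flow.
Path Depot→Port (+1); total 1.
Path Depot→Jct1→Port (+1); total 2.
Path Depot→HubC→Port (+1); total 3.
Path Depot→HubA→Port (+1); total 4.
No residual Depot→Port path; max flow = 4.
Certifying cut of size 4: {Depot→HubA, Depot→HubC, Depot→Jct1, Depot→Port}.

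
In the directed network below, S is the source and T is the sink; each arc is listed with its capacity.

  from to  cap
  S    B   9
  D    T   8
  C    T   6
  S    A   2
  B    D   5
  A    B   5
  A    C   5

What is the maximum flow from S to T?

Augment S→A→C→T: bottleneck 2, flow now 2.
Augment S→B→D→T: bottleneck 5, flow now 7.
No augmenting path remains; maximum flow = 7.
In the residual graph, reachable from S: {S, B}.
Min-cut edges: S→A (2), B→D (5); capacity 2 + 5 = 7.
This cut is saturated, so no flow can exceed 7.

7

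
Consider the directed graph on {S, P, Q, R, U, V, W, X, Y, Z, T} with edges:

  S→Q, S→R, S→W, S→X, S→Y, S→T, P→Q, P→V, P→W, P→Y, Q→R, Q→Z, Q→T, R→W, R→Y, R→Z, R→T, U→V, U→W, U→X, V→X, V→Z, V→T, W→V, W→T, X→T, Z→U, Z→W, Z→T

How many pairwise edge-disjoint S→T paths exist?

Assign every edge capacity 1; by Menger, the answer equals the max flow.
Path S→T (+1); total 1.
Path S→Q→T (+1); total 2.
Path S→R→T (+1); total 3.
Path S→W→T (+1); total 4.
Path S→X→T (+1); total 5.
No residual S→T path; max flow = 5.
Certifying cut of size 5: {S→Q, S→R, S→T, S→W, S→X}.

5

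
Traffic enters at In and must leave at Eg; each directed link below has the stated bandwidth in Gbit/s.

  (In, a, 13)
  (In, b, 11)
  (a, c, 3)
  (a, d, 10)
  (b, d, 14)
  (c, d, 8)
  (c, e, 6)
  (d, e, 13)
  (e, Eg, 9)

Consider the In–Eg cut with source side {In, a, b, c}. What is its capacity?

38

Edges leaving {In, a, b, c}: a→d (10), b→d (14), c→d (8), c→e (6).
Cut capacity = 10 + 14 + 8 + 6 = 38.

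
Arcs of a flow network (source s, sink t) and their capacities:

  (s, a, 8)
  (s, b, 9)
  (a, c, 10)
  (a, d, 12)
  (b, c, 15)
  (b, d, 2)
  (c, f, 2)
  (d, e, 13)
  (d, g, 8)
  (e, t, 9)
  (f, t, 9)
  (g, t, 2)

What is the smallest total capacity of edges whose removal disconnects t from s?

12

Augment s→a→c→f→t: bottleneck 2, flow now 2.
Augment s→a→d→e→t: bottleneck 6, flow now 8.
Augment s→b→d→e→t: bottleneck 2, flow now 10.
Augment s→b→c→a→d→e→t: bottleneck 1, flow now 11. (uses reverse residual edge)
Augment s→b→c→a→d→g→t: bottleneck 1, flow now 12. (uses reverse residual edge)
No augmenting path remains; maximum flow = 12.
By max-flow min-cut, the minimum cut capacity equals the max flow.
In the residual graph, reachable from s: {s, b, c}.
Min-cut edges: s→a (8), b→d (2), c→f (2); capacity 8 + 2 + 2 = 12.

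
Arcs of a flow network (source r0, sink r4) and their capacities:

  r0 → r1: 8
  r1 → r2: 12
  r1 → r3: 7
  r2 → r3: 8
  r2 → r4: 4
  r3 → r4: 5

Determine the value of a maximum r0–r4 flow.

8

Augment r0→r1→r2→r4: bottleneck 4, flow now 4.
Augment r0→r1→r3→r4: bottleneck 4, flow now 8.
No augmenting path remains; maximum flow = 8.
In the residual graph, reachable from r0: {r0}.
Min-cut edges: r0→r1 (8); capacity 8 = 8.
This cut is saturated, so no flow can exceed 8.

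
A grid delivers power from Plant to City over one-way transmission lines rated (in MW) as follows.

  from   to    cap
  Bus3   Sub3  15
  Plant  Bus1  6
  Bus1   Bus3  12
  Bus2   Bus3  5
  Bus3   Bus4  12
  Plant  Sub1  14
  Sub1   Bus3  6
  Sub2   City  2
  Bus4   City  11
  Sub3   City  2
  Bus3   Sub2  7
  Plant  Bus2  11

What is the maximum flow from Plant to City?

Augment Plant→Bus2→Bus3→Sub3→City: bottleneck 2, flow now 2.
Augment Plant→Bus2→Bus3→Bus4→City: bottleneck 3, flow now 5.
Augment Plant→Bus1→Bus3→Bus4→City: bottleneck 6, flow now 11.
Augment Plant→Sub1→Bus3→Bus4→City: bottleneck 2, flow now 13.
Augment Plant→Sub1→Bus3→Sub2→City: bottleneck 2, flow now 15.
No augmenting path remains; maximum flow = 15.
In the residual graph, reachable from Plant: {Plant, Bus2, Bus1, Sub1, Bus3, Sub3, Bus4, Sub2}.
Min-cut edges: Sub3→City (2), Bus4→City (11), Sub2→City (2); capacity 2 + 11 + 2 = 15.
This cut is saturated, so no flow can exceed 15.

15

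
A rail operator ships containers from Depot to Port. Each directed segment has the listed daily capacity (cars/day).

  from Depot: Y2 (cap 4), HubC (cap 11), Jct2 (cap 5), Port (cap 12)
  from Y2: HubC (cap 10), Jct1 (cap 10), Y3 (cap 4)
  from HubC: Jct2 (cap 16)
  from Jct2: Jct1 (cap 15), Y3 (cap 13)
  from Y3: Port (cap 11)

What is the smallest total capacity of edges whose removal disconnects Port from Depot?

23

Augment Depot→Port: bottleneck 12, flow now 12.
Augment Depot→Y2→Y3→Port: bottleneck 4, flow now 16.
Augment Depot→Jct2→Y3→Port: bottleneck 5, flow now 21.
Augment Depot→HubC→Jct2→Y3→Port: bottleneck 2, flow now 23.
No augmenting path remains; maximum flow = 23.
By max-flow min-cut, the minimum cut capacity equals the max flow.
In the residual graph, reachable from Depot: {Depot, Y2, HubC, Jct2, Jct1, Y3}.
Min-cut edges: Depot→Port (12), Y3→Port (11); capacity 12 + 11 = 23.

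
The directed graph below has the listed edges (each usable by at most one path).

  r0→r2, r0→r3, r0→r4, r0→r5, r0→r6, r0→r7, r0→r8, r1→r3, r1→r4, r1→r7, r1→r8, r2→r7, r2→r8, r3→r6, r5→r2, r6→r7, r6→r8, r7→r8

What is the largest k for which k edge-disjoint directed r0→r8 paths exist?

Assign every edge capacity 1; by Menger, the answer equals the max flow.
Path r0→r8 (+1); total 1.
Path r0→r2→r8 (+1); total 2.
Path r0→r6→r8 (+1); total 3.
Path r0→r7→r8 (+1); total 4.
No residual r0→r8 path; max flow = 4.
Certifying cut of size 4: {r0→r8, r2→r8, r6→r8, r7→r8}.

4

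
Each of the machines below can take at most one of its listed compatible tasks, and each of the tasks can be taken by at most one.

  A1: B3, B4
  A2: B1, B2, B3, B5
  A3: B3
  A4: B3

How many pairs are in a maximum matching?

3

Unit-capacity flow: source→left, listed edges, right→sink; max matching = max flow.
Augmenting path A1→B3 (+1); matched 1.
Augmenting path A2→B1 (+1); matched 2.
Augmenting path A3→B3→A1→B4 (+1); matched 3.
No augmenting path remains; maximum matching = 3.
König certificate: {A1, A2, B3} is a vertex cover of size 3 (every listed pair touches it), so no matching can be larger.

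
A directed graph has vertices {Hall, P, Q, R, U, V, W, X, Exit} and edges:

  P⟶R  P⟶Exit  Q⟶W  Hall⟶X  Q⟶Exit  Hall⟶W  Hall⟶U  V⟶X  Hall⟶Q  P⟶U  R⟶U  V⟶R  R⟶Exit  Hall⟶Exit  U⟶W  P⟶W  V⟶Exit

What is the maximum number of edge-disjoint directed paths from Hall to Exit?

2

Assign every edge capacity 1; by Menger, the answer equals the max flow.
Path Hall→Exit (+1); total 1.
Path Hall→Q→Exit (+1); total 2.
No residual Hall→Exit path; max flow = 2.
Certifying cut of size 2: {Hall→Exit, Hall→Q}.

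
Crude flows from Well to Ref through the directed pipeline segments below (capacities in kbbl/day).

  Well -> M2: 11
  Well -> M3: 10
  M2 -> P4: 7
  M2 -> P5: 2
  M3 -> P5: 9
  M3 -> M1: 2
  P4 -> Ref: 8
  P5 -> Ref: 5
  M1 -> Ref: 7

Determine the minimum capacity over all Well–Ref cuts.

14

Augment Well→M2→P4→Ref: bottleneck 7, flow now 7.
Augment Well→M2→P5→Ref: bottleneck 2, flow now 9.
Augment Well→M3→P5→Ref: bottleneck 3, flow now 12.
Augment Well→M3→M1→Ref: bottleneck 2, flow now 14.
No augmenting path remains; maximum flow = 14.
By max-flow min-cut, the minimum cut capacity equals the max flow.
In the residual graph, reachable from Well: {Well, M2, M3, P5}.
Min-cut edges: M2→P4 (7), M3→M1 (2), P5→Ref (5); capacity 7 + 2 + 5 = 14.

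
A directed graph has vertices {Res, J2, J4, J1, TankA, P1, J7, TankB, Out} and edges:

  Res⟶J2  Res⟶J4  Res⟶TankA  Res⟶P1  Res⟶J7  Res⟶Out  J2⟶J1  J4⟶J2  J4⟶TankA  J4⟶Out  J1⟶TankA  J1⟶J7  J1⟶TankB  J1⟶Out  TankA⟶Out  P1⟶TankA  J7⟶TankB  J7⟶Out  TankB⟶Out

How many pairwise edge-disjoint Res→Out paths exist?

Assign every edge capacity 1; by Menger, the answer equals the max flow.
Path Res→Out (+1); total 1.
Path Res→J4→Out (+1); total 2.
Path Res→TankA→Out (+1); total 3.
Path Res→J7→Out (+1); total 4.
Path Res→J2→J1→Out (+1); total 5.
No residual Res→Out path; max flow = 5.
Certifying cut of size 5: {Res→J2, Res→J4, Res→J7, Res→Out, TankA→Out}.

5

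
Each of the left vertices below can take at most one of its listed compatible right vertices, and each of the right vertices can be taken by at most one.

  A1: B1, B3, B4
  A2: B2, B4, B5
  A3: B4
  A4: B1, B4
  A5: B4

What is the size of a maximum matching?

Unit-capacity flow: source→left, listed edges, right→sink; max matching = max flow.
Augmenting path A1→B1 (+1); matched 1.
Augmenting path A2→B2 (+1); matched 2.
Augmenting path A3→B4 (+1); matched 3.
Augmenting path A4→B1→A1→B3 (+1); matched 4.
No augmenting path remains; maximum matching = 4.
König certificate: {A1, A2, A4, B4} is a vertex cover of size 4 (every listed pair touches it), so no matching can be larger.

4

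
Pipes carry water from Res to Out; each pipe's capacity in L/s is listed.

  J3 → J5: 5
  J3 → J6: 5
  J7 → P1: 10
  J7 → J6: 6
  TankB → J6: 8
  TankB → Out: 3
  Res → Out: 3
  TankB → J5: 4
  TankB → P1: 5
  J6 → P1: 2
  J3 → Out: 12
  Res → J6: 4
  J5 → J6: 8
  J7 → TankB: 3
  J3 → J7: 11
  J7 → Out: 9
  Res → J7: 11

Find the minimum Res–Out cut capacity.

14

Augment Res→Out: bottleneck 3, flow now 3.
Augment Res→J7→Out: bottleneck 9, flow now 12.
Augment Res→J7→TankB→Out: bottleneck 2, flow now 14.
No augmenting path remains; maximum flow = 14.
By max-flow min-cut, the minimum cut capacity equals the max flow.
In the residual graph, reachable from Res: {Res, P1, J6}.
Min-cut edges: Res→J7 (11), Res→Out (3); capacity 11 + 3 = 14.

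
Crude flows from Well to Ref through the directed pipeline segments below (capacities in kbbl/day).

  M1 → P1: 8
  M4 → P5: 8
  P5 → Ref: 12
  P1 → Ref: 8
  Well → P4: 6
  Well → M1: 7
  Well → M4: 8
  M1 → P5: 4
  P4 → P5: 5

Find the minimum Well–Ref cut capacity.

19

Augment Well→P4→P5→Ref: bottleneck 5, flow now 5.
Augment Well→M4→P5→Ref: bottleneck 7, flow now 12.
Augment Well→M1→P1→Ref: bottleneck 7, flow now 19.
No augmenting path remains; maximum flow = 19.
By max-flow min-cut, the minimum cut capacity equals the max flow.
In the residual graph, reachable from Well: {Well, P4, M4, P5}.
Min-cut edges: Well→M1 (7), P5→Ref (12); capacity 7 + 12 = 19.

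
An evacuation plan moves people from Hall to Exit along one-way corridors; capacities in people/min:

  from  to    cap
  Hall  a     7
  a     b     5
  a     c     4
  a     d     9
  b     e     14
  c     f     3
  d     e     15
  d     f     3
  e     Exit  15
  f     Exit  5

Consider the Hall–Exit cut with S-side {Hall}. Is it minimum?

Yes — it is a minimum cut (capacity 7).

Given cut capacity: 7 = 7.
Augment Hall→a→b→e→Exit: bottleneck 5, flow now 5.
Augment Hall→a→c→f→Exit: bottleneck 2, flow now 7.
No augmenting path remains; maximum flow = 7.
Cut capacity 7 equals the max flow, so it is a minimum cut.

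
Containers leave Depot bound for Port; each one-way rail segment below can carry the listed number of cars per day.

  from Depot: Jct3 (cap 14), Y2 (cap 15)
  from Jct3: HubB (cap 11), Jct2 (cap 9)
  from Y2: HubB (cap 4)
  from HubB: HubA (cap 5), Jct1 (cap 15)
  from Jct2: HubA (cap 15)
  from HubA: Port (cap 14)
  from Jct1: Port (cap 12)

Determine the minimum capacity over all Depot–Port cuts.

Augment Depot→Jct3→HubB→HubA→Port: bottleneck 5, flow now 5.
Augment Depot→Jct3→HubB→Jct1→Port: bottleneck 6, flow now 11.
Augment Depot→Jct3→Jct2→HubA→Port: bottleneck 3, flow now 14.
Augment Depot→Y2→HubB→Jct1→Port: bottleneck 4, flow now 18.
No augmenting path remains; maximum flow = 18.
By max-flow min-cut, the minimum cut capacity equals the max flow.
In the residual graph, reachable from Depot: {Depot, Y2}.
Min-cut edges: Depot→Jct3 (14), Y2→HubB (4); capacity 14 + 4 = 18.

18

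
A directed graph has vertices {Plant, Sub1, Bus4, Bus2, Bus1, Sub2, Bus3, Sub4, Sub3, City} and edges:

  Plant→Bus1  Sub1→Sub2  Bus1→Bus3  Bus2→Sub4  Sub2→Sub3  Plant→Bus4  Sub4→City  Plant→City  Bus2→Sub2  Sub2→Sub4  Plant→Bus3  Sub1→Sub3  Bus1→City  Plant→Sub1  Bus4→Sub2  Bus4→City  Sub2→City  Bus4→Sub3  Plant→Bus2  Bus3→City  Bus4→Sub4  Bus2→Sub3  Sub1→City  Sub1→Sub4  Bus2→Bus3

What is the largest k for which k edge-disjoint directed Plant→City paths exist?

Assign every edge capacity 1; by Menger, the answer equals the max flow.
Path Plant→City (+1); total 1.
Path Plant→Sub1→City (+1); total 2.
Path Plant→Bus4→City (+1); total 3.
Path Plant→Bus1→City (+1); total 4.
Path Plant→Bus3→City (+1); total 5.
Path Plant→Bus2→Sub2→City (+1); total 6.
No residual Plant→City path; max flow = 6.
Certifying cut of size 6: {Plant→Bus1, Plant→Bus2, Plant→Bus3, Plant→Bus4, Plant→City, Plant→Sub1}.

6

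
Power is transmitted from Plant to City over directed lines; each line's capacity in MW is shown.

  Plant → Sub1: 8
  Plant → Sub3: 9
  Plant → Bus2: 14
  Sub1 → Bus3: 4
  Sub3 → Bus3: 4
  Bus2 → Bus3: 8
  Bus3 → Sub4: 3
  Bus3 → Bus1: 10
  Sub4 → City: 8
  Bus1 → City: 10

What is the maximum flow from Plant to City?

Augment Plant→Sub1→Bus3→Sub4→City: bottleneck 3, flow now 3.
Augment Plant→Sub1→Bus3→Bus1→City: bottleneck 1, flow now 4.
Augment Plant→Sub3→Bus3→Bus1→City: bottleneck 4, flow now 8.
Augment Plant→Bus2→Bus3→Bus1→City: bottleneck 5, flow now 13.
No augmenting path remains; maximum flow = 13.
In the residual graph, reachable from Plant: {Plant, Sub1, Sub3, Bus2, Bus3}.
Min-cut edges: Bus3→Sub4 (3), Bus3→Bus1 (10); capacity 3 + 10 = 13.
This cut is saturated, so no flow can exceed 13.

13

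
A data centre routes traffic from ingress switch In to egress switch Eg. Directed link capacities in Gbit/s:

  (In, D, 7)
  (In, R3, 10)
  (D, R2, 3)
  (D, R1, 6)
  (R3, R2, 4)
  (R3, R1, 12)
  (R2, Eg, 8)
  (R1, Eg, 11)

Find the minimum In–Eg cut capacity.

Augment In→D→R2→Eg: bottleneck 3, flow now 3.
Augment In→D→R1→Eg: bottleneck 4, flow now 7.
Augment In→R3→R2→Eg: bottleneck 4, flow now 11.
Augment In→R3→R1→Eg: bottleneck 6, flow now 17.
No augmenting path remains; maximum flow = 17.
By max-flow min-cut, the minimum cut capacity equals the max flow.
In the residual graph, reachable from In: {In}.
Min-cut edges: In→D (7), In→R3 (10); capacity 7 + 10 = 17.

17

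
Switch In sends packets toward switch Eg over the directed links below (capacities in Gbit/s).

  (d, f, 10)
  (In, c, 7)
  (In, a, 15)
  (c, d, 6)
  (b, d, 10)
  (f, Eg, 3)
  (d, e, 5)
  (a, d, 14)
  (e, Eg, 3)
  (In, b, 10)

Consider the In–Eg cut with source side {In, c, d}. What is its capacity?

40

Edges leaving {In, c, d}: In→a (15), In→b (10), d→e (5), d→f (10).
Cut capacity = 15 + 10 + 5 + 10 = 40.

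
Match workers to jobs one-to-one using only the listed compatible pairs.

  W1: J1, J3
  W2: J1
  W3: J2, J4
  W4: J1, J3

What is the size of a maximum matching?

3

Unit-capacity flow: source→left, listed edges, right→sink; max matching = max flow.
Augmenting path W1→J1 (+1); matched 1.
Augmenting path W3→J2 (+1); matched 2.
Augmenting path W4→J3 (+1); matched 3.
No augmenting path remains; maximum matching = 3.
König certificate: {W3, J1, J3} is a vertex cover of size 3 (every listed pair touches it), so no matching can be larger.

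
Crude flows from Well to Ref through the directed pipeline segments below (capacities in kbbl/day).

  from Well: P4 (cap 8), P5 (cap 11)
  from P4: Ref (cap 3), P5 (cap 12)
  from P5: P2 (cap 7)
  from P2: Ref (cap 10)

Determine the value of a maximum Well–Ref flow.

Augment Well→P4→Ref: bottleneck 3, flow now 3.
Augment Well→P5→P2→Ref: bottleneck 7, flow now 10.
No augmenting path remains; maximum flow = 10.
In the residual graph, reachable from Well: {Well, P4, P5}.
Min-cut edges: P4→Ref (3), P5→P2 (7); capacity 3 + 7 = 10.
This cut is saturated, so no flow can exceed 10.

10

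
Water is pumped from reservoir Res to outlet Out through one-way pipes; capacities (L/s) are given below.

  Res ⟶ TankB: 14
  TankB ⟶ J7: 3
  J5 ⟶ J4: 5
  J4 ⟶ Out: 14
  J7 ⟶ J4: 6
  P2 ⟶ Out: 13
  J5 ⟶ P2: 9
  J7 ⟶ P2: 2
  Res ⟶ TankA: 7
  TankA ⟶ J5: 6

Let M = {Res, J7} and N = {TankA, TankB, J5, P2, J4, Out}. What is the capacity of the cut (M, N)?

Edges leaving {Res, J7}: Res→TankA (7), Res→TankB (14), J7→P2 (2), J7→J4 (6).
Cut capacity = 7 + 14 + 2 + 6 = 29.

29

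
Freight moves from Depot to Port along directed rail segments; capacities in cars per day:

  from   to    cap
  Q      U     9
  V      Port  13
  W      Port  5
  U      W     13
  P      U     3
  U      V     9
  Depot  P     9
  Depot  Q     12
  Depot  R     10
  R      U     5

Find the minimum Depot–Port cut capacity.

Augment Depot→P→U→V→Port: bottleneck 3, flow now 3.
Augment Depot→Q→U→V→Port: bottleneck 6, flow now 9.
Augment Depot→Q→U→W→Port: bottleneck 3, flow now 12.
Augment Depot→R→U→W→Port: bottleneck 2, flow now 14.
No augmenting path remains; maximum flow = 14.
By max-flow min-cut, the minimum cut capacity equals the max flow.
In the residual graph, reachable from Depot: {Depot, P, Q, R, U, W}.
Min-cut edges: U→V (9), W→Port (5); capacity 9 + 5 = 14.

14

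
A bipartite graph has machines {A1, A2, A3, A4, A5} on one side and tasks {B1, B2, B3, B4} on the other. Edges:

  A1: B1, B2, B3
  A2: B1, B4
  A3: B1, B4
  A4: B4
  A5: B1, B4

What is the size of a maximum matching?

3

Unit-capacity flow: source→left, listed edges, right→sink; max matching = max flow.
Augmenting path A1→B1 (+1); matched 1.
Augmenting path A2→B4 (+1); matched 2.
Augmenting path A3→B1→A1→B2 (+1); matched 3.
No augmenting path remains; maximum matching = 3.
König certificate: {A1, B1, B4} is a vertex cover of size 3 (every listed pair touches it), so no matching can be larger.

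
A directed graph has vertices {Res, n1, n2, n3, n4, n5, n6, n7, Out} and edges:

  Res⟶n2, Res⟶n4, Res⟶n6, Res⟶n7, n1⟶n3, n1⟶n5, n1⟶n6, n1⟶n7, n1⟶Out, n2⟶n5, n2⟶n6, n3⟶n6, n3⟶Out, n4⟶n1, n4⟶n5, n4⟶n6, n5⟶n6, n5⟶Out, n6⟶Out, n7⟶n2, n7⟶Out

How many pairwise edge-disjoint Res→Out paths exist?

4

Assign every edge capacity 1; by Menger, the answer equals the max flow.
Path Res→n6→Out (+1); total 1.
Path Res→n7→Out (+1); total 2.
Path Res→n2→n5→Out (+1); total 3.
Path Res→n4→n1→Out (+1); total 4.
No residual Res→Out path; max flow = 4.
Certifying cut of size 4: {Res→n2, Res→n4, Res→n6, Res→n7}.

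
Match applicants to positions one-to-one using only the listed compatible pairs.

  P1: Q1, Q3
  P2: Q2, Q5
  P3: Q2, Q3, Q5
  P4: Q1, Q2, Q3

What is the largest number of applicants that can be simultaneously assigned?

Unit-capacity flow: source→left, listed edges, right→sink; max matching = max flow.
Augmenting path P1→Q1 (+1); matched 1.
Augmenting path P2→Q2 (+1); matched 2.
Augmenting path P3→Q3 (+1); matched 3.
Augmenting path P4→Q2→P2→Q5 (+1); matched 4.
No augmenting path remains; maximum matching = 4.
König certificate: {P1, P2, P3, P4} is a vertex cover of size 4 (every listed pair touches it), so no matching can be larger.

4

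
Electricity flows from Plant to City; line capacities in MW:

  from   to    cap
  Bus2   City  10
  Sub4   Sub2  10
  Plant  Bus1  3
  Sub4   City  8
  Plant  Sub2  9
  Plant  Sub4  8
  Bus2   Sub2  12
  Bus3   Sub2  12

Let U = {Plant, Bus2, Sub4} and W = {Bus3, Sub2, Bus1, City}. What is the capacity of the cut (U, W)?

52

Edges leaving {Plant, Bus2, Sub4}: Plant→Sub2 (9), Plant→Bus1 (3), Bus2→Sub2 (12), Bus2→City (10), Sub4→Sub2 (10), Sub4→City (8).
Cut capacity = 9 + 3 + 12 + 10 + 10 + 8 = 52.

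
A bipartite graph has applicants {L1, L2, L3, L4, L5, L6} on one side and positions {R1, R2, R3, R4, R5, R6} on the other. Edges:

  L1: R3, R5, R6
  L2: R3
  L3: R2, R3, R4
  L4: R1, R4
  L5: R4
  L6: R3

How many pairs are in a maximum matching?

Unit-capacity flow: source→left, listed edges, right→sink; max matching = max flow.
Augmenting path L1→R3 (+1); matched 1.
Augmenting path L3→R2 (+1); matched 2.
Augmenting path L4→R1 (+1); matched 3.
Augmenting path L5→R4 (+1); matched 4.
Augmenting path L2→R3→L1→R5 (+1); matched 5.
No augmenting path remains; maximum matching = 5.
König certificate: {L1, L3, L4, L5, R3} is a vertex cover of size 5 (every listed pair touches it), so no matching can be larger.

5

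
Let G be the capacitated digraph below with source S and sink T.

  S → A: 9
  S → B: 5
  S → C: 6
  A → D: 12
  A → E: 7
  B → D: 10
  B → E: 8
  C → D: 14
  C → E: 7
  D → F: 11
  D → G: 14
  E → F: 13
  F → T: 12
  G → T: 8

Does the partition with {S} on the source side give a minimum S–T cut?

Given cut capacity: 9 + 5 + 6 = 20.
Augment S→A→D→F→T: bottleneck 9, flow now 9.
Augment S→B→D→F→T: bottleneck 2, flow now 11.
Augment S→B→D→G→T: bottleneck 3, flow now 14.
Augment S→C→D→G→T: bottleneck 5, flow now 19.
Augment S→C→E→F→T: bottleneck 1, flow now 20.
No augmenting path remains; maximum flow = 20.
Cut capacity 20 equals the max flow, so it is a minimum cut.

Yes — it is a minimum cut (capacity 20).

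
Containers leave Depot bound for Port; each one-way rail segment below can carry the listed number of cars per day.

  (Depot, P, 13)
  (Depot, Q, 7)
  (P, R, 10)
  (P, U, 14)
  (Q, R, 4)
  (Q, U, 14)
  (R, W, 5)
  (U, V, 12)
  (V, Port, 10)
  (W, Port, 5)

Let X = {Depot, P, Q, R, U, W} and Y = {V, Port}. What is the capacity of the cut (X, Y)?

Edges leaving {Depot, P, Q, R, U, W}: U→V (12), W→Port (5).
Cut capacity = 12 + 5 = 17.

17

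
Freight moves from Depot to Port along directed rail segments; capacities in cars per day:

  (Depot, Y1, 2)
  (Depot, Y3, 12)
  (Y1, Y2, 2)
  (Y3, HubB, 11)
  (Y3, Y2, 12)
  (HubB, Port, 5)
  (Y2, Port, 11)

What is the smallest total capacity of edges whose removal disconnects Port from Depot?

14

Augment Depot→Y1→Y2→Port: bottleneck 2, flow now 2.
Augment Depot→Y3→HubB→Port: bottleneck 5, flow now 7.
Augment Depot→Y3→Y2→Port: bottleneck 7, flow now 14.
No augmenting path remains; maximum flow = 14.
By max-flow min-cut, the minimum cut capacity equals the max flow.
In the residual graph, reachable from Depot: {Depot}.
Min-cut edges: Depot→Y1 (2), Depot→Y3 (12); capacity 2 + 12 = 14.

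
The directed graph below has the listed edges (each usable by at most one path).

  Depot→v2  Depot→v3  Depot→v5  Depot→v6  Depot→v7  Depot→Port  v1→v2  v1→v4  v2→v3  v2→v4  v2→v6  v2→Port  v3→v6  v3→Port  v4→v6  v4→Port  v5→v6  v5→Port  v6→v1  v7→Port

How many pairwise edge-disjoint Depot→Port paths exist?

Assign every edge capacity 1; by Menger, the answer equals the max flow.
Path Depot→Port (+1); total 1.
Path Depot→v2→Port (+1); total 2.
Path Depot→v3→Port (+1); total 3.
Path Depot→v5→Port (+1); total 4.
Path Depot→v7→Port (+1); total 5.
Path Depot→v6→v1→v4→Port (+1); total 6.
No residual Depot→Port path; max flow = 6.
Certifying cut of size 6: {Depot→Port, Depot→v2, Depot→v3, Depot→v5, Depot→v6, Depot→v7}.

6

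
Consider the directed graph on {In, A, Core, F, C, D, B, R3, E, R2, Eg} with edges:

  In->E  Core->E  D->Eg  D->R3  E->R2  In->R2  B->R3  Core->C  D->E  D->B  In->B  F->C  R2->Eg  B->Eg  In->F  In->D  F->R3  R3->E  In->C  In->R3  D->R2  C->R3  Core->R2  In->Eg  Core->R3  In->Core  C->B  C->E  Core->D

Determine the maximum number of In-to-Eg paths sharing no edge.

4

Assign every edge capacity 1; by Menger, the answer equals the max flow.
Path In→Eg (+1); total 1.
Path In→D→Eg (+1); total 2.
Path In→B→Eg (+1); total 3.
Path In→R2→Eg (+1); total 4.
No residual In→Eg path; max flow = 4.
Certifying cut of size 4: {B→Eg, D→Eg, In→Eg, R2→Eg}.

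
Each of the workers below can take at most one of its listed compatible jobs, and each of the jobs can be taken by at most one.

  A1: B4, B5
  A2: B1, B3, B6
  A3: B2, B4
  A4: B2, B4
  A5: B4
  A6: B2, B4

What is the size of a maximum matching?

Unit-capacity flow: source→left, listed edges, right→sink; max matching = max flow.
Augmenting path A1→B4 (+1); matched 1.
Augmenting path A2→B1 (+1); matched 2.
Augmenting path A3→B2 (+1); matched 3.
Augmenting path A4→B4→A1→B5 (+1); matched 4.
No augmenting path remains; maximum matching = 4.
König certificate: {A1, A2, B2, B4} is a vertex cover of size 4 (every listed pair touches it), so no matching can be larger.

4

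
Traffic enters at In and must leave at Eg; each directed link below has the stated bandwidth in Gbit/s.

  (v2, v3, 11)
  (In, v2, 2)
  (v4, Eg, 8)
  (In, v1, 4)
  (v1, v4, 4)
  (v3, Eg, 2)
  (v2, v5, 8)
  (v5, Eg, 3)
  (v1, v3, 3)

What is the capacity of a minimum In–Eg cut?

6

Augment In→v1→v3→Eg: bottleneck 2, flow now 2.
Augment In→v1→v4→Eg: bottleneck 2, flow now 4.
Augment In→v2→v5→Eg: bottleneck 2, flow now 6.
No augmenting path remains; maximum flow = 6.
By max-flow min-cut, the minimum cut capacity equals the max flow.
In the residual graph, reachable from In: {In}.
Min-cut edges: In→v1 (4), In→v2 (2); capacity 4 + 2 = 6.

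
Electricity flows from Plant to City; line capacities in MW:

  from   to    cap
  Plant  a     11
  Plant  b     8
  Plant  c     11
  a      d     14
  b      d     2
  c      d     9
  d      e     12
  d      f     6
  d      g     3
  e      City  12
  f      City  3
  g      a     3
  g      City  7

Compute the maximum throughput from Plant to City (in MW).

Augment Plant→a→d→e→City: bottleneck 11, flow now 11.
Augment Plant→b→d→e→City: bottleneck 1, flow now 12.
Augment Plant→b→d→f→City: bottleneck 1, flow now 13.
Augment Plant→c→d→f→City: bottleneck 2, flow now 15.
Augment Plant→c→d→g→City: bottleneck 3, flow now 18.
No augmenting path remains; maximum flow = 18.
In the residual graph, reachable from Plant: {Plant, a, b, c, d, f}.
Min-cut edges: d→e (12), d→g (3), f→City (3); capacity 12 + 3 + 3 = 18.
This cut is saturated, so no flow can exceed 18.

18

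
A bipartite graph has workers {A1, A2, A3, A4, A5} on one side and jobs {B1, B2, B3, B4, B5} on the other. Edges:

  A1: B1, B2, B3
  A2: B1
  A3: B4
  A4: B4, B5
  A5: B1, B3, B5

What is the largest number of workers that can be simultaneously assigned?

Unit-capacity flow: source→left, listed edges, right→sink; max matching = max flow.
Augmenting path A1→B1 (+1); matched 1.
Augmenting path A3→B4 (+1); matched 2.
Augmenting path A4→B5 (+1); matched 3.
Augmenting path A5→B3 (+1); matched 4.
Augmenting path A2→B1→A1→B2 (+1); matched 5.
No augmenting path remains; maximum matching = 5.
König certificate: {A1, A2, A3, A4, A5} is a vertex cover of size 5 (every listed pair touches it), so no matching can be larger.

5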